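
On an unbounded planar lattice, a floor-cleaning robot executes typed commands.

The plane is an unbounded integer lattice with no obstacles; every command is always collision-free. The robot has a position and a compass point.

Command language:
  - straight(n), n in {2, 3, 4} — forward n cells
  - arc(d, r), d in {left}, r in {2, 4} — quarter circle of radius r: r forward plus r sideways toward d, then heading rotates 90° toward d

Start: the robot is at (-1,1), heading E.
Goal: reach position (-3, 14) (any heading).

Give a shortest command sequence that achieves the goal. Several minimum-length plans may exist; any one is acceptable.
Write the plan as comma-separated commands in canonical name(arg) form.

from: at (-1,1), heading E
[1] after arc(left, 2): at (1,3), heading N
[2] after straight(3): at (1,6), heading N
[3] after straight(4): at (1,10), heading N
[4] after arc(left, 4): at (-3,14), heading W
minimal: 4 command(s), checked below 4.

arc(left, 2), straight(3), straight(4), arc(left, 4)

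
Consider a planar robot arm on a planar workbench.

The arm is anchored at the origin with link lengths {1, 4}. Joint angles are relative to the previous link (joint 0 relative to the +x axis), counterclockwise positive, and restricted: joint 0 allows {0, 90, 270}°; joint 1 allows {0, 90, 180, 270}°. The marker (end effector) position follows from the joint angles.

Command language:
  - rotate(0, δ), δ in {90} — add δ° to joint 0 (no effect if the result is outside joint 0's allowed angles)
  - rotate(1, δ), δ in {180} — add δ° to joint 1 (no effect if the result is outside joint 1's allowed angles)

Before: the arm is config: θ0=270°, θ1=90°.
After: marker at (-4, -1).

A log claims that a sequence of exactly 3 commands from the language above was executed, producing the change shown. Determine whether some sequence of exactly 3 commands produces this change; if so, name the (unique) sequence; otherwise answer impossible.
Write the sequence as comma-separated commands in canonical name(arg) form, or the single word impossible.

rotate(1, 180), rotate(1, 180), rotate(1, 180)

from: config: θ0=270°, θ1=90°
1. rotate(1, 180) → config: θ0=270°, θ1=270°
2. rotate(1, 180) → config: θ0=270°, θ1=90°
3. rotate(1, 180) → config: θ0=270°, θ1=270°
no rival 3-sequence matches.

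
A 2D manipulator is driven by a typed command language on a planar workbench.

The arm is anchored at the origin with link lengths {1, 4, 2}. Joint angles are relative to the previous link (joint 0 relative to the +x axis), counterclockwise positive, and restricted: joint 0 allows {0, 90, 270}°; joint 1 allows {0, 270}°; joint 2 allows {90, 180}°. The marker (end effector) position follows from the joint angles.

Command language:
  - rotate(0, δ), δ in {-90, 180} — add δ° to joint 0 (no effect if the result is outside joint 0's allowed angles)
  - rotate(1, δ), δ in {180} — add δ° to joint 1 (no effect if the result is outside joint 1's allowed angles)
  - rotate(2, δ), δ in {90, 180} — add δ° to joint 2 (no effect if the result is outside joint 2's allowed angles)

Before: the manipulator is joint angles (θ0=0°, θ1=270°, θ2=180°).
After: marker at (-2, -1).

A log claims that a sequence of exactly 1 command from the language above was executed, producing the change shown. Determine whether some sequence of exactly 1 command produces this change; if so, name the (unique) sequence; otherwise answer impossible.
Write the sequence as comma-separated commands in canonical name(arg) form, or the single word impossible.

initial: joint angles (θ0=0°, θ1=270°, θ2=180°)
[1] after rotate(0, -90): joint angles (θ0=270°, θ1=270°, θ2=180°)
no other 1-command option fits: unique.

rotate(0, -90)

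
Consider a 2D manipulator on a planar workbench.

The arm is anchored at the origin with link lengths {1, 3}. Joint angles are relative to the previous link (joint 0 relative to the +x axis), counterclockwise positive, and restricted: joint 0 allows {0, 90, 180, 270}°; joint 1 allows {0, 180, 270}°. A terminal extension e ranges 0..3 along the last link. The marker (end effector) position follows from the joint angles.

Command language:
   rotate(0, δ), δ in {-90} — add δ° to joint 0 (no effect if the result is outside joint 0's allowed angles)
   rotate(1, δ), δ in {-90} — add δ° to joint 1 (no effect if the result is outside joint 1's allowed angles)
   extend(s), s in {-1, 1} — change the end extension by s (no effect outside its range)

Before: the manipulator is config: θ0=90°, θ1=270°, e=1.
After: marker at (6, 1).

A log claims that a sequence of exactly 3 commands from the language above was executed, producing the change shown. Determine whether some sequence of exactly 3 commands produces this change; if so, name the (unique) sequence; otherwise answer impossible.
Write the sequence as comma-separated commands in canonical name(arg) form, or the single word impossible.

extend(1), extend(1), extend(1)

t0: config: θ0=90°, θ1=270°, e=1
1. extend(1) → config: θ0=90°, θ1=270°, e=2
2. extend(1) → config: θ0=90°, θ1=270°, e=3
3. extend(1) → config: θ0=90°, θ1=270°, e=3
all 64 alternatives checked — unique.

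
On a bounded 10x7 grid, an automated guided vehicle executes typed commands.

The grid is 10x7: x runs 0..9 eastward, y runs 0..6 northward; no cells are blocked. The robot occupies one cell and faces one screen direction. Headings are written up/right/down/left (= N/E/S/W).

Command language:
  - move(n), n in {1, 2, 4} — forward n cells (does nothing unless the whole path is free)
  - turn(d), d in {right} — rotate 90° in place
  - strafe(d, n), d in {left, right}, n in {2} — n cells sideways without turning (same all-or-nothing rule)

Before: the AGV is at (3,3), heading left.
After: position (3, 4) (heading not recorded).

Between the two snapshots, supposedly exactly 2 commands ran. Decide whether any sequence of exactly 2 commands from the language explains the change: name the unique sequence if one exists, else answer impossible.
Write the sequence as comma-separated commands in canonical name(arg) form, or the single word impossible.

turn(right), move(1)

key: running move(1) before turn(right) would end elsewhere — order is forced
from: at (3,3), heading left
1. turn(right) → at (3,3), heading up
2. move(1) → at (3,4), heading up
no rival 2-sequence matches.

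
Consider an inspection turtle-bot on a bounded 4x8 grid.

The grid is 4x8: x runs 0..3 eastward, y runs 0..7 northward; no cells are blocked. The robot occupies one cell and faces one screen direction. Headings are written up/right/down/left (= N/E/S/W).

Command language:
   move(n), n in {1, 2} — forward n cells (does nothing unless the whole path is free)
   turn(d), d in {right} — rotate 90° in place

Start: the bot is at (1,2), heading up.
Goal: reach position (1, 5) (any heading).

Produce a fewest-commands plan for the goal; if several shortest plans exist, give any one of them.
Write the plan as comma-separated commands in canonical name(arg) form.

t0: at (1,2), heading up
t=1 move(1) ⇒ at (1,3), heading up
t=2 move(2) ⇒ at (1,5), heading up
nothing shorter than 2 reaches the goal.

move(1), move(2)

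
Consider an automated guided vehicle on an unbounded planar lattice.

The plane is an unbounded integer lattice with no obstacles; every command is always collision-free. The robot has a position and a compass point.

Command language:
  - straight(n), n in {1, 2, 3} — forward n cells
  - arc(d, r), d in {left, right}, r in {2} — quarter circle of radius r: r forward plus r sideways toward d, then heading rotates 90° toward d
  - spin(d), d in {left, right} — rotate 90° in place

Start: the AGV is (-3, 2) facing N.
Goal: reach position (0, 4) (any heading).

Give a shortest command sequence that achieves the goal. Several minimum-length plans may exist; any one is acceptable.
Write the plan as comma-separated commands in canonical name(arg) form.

arc(right, 2), straight(1)

initial: (-3, 2) facing N
1. arc(right, 2) → (-1, 4) facing E
2. straight(1) → (0, 4) facing E
shorter routes all fall short; 2 is best.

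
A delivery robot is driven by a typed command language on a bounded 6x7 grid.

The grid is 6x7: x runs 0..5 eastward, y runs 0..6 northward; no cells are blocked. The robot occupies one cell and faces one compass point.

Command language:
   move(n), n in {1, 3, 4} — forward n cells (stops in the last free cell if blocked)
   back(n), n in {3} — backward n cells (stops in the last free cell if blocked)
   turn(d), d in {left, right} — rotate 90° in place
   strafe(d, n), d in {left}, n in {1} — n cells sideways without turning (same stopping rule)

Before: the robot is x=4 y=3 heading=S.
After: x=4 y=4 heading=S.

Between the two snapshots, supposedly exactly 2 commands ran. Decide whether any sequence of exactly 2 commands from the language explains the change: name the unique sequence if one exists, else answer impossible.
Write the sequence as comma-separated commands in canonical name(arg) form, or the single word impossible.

no 2-step route produces this change.

impossible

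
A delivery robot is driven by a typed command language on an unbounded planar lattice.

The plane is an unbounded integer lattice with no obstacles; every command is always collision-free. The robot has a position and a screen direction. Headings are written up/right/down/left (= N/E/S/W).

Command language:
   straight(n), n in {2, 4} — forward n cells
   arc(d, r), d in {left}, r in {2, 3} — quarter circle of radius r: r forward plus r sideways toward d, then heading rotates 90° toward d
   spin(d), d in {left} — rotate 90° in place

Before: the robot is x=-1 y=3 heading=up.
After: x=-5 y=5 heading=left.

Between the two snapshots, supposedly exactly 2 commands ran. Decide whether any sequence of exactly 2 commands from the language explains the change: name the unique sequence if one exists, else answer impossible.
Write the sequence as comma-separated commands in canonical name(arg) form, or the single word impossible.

key: running straight(2) before arc(left, 2) would end elsewhere — order is forced
start: x=-1 y=3 heading=up
1. arc(left, 2) → x=-3 y=5 heading=left
2. straight(2) → x=-5 y=5 heading=left
no rival 2-sequence matches.

arc(left, 2), straight(2)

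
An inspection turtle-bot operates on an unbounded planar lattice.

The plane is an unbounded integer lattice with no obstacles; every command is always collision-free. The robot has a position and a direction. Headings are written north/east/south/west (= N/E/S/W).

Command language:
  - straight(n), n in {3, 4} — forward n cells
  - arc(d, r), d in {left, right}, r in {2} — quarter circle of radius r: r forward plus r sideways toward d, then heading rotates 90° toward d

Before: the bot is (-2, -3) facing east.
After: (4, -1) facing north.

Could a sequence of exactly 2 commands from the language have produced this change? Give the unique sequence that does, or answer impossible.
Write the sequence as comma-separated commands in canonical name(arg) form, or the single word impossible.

straight(4), arc(left, 2)

key: position moved to (4,-1) AND the heading swung to N — translation plus rotation needed
initial: (-2, -3) facing east
t=1 straight(4) ⇒ (2, -3) facing east
t=2 arc(left, 2) ⇒ (4, -1) facing north
no other 2-command option fits: unique.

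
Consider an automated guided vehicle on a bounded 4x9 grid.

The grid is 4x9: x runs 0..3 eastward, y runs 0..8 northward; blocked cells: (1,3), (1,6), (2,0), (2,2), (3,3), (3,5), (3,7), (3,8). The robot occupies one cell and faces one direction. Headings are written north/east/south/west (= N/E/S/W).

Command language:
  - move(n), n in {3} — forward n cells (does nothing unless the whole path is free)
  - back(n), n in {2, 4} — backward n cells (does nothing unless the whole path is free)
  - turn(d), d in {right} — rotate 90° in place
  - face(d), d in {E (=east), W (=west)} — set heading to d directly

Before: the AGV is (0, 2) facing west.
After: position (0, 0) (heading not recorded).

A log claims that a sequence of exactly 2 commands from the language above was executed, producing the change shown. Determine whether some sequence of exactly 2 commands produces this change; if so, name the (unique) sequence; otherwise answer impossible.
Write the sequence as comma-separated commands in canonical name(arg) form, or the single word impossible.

turn(right), back(2)

key: order matters: swapping turn(right) and back(2) lands elsewhere
t0: (0, 2) facing west
1. turn(right) → (0, 2) facing north
2. back(2) → (0, 0) facing north
uniquely the one of 36 2-step routes that fits.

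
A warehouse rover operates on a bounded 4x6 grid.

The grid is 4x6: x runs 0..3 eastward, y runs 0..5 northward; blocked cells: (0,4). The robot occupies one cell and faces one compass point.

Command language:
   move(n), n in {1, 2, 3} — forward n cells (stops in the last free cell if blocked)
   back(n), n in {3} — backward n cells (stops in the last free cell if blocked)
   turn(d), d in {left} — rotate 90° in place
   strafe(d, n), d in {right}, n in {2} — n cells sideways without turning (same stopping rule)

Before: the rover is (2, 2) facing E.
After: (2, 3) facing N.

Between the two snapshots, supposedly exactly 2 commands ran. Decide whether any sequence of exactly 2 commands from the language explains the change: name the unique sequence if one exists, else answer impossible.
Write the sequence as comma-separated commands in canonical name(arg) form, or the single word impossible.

turn(left), move(1)

key: cell and facing (now N) both changed — the 2 commands mix motion and turning
initial: (2, 2) facing E
t=1 turn(left) ⇒ (2, 2) facing N
t=2 move(1) ⇒ (2, 3) facing N
no other 2-command option fits: unique.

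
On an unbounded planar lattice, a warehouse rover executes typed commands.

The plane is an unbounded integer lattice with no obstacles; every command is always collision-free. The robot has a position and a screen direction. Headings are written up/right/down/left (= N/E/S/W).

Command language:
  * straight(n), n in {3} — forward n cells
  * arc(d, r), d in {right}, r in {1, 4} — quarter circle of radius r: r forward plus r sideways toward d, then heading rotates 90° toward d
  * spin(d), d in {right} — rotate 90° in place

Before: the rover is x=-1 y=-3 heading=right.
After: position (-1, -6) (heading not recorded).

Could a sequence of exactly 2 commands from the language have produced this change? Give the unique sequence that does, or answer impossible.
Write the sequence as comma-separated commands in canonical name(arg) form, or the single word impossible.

key: order matters: swapping spin(right) and straight(3) lands elsewhere
begin: x=-1 y=-3 heading=right
step 1 (spin(right)): x=-1 y=-3 heading=down
step 2 (straight(3)): x=-1 y=-6 heading=down
uniquely the one of 16 2-step routes that fits.

spin(right), straight(3)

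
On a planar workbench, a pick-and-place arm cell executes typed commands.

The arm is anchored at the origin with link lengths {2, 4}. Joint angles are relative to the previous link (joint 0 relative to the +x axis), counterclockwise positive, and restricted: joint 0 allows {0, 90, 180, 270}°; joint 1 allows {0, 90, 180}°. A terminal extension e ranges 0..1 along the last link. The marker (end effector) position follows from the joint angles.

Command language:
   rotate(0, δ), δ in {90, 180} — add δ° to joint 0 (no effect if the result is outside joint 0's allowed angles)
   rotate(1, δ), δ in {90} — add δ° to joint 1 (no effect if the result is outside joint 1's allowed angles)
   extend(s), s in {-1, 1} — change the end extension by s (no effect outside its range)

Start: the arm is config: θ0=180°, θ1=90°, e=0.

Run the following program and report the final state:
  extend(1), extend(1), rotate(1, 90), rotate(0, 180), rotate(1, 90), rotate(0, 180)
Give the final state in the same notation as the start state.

from: config: θ0=180°, θ1=90°, e=0
t=1 extend(1) ⇒ config: θ0=180°, θ1=90°, e=1
t=2 extend(1) ⇒ config: θ0=180°, θ1=90°, e=1
t=3 rotate(1, 90) ⇒ config: θ0=180°, θ1=180°, e=1
t=4 rotate(0, 180) ⇒ config: θ0=0°, θ1=180°, e=1
t=5 rotate(1, 90) ⇒ config: θ0=0°, θ1=180°, e=1
t=6 rotate(0, 180) ⇒ config: θ0=180°, θ1=180°, e=1

config: θ0=180°, θ1=180°, e=1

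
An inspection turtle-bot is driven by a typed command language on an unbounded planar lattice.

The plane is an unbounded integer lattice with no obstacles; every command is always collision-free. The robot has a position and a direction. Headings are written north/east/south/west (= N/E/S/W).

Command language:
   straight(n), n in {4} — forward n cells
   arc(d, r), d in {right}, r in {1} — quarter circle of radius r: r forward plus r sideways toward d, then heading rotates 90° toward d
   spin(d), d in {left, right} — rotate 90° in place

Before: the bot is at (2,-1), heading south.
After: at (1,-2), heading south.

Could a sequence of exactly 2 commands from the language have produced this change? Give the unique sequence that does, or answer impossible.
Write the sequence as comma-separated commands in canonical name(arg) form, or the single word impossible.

arc(right, 1), spin(left)

key: still facing S at the end — net rotation zero over 2 steps
t0: at (2,-1), heading south
step 1 (arc(right, 1)): at (1,-2), heading west
step 2 (spin(left)): at (1,-2), heading south
all 16 alternatives checked — unique.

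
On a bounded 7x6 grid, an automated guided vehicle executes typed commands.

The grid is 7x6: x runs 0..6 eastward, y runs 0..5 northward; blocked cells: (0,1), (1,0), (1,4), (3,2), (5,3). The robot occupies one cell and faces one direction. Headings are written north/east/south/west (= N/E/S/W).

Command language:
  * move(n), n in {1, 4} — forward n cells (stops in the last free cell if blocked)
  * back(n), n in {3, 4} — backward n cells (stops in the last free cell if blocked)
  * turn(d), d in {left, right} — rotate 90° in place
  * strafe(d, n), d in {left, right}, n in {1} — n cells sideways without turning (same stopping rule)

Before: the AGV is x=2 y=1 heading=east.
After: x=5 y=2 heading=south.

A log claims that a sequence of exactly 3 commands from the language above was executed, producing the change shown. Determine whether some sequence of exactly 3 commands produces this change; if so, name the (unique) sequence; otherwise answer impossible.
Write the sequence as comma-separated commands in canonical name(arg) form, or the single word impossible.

impossible

all 512 sequences checked — none match.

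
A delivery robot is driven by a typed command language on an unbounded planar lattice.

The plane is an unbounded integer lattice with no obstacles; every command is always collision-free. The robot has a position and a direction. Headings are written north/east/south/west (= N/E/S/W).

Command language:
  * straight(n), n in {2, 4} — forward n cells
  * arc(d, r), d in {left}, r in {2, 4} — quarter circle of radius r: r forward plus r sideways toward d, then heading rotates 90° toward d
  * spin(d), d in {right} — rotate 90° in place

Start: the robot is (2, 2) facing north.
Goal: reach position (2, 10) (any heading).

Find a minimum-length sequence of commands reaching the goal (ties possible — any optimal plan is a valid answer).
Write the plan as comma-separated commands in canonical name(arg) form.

straight(4), straight(4)

start: (2, 2) facing north
step 1 (straight(4)): (2, 6) facing north
step 2 (straight(4)): (2, 10) facing north
minimal: 2 command(s), checked below 2.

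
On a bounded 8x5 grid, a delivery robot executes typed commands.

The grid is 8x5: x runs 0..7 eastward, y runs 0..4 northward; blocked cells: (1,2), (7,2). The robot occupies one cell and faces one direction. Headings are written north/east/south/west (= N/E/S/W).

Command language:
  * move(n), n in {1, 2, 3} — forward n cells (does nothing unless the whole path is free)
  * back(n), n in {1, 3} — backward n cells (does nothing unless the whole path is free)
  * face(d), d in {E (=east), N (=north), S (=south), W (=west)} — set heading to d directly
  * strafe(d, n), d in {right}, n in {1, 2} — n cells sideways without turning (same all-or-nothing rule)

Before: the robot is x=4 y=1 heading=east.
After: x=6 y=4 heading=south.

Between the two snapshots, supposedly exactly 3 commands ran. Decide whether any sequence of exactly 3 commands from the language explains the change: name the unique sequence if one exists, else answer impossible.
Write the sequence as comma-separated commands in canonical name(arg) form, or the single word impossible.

key: running back(3) before move(2) would end elsewhere — order is forced
from: x=4 y=1 heading=east
t=1 move(2) ⇒ x=6 y=1 heading=east
t=2 face(S) ⇒ x=6 y=1 heading=south
t=3 back(3) ⇒ x=6 y=4 heading=south
all 1331 alternatives checked — unique.

move(2), face(S), back(3)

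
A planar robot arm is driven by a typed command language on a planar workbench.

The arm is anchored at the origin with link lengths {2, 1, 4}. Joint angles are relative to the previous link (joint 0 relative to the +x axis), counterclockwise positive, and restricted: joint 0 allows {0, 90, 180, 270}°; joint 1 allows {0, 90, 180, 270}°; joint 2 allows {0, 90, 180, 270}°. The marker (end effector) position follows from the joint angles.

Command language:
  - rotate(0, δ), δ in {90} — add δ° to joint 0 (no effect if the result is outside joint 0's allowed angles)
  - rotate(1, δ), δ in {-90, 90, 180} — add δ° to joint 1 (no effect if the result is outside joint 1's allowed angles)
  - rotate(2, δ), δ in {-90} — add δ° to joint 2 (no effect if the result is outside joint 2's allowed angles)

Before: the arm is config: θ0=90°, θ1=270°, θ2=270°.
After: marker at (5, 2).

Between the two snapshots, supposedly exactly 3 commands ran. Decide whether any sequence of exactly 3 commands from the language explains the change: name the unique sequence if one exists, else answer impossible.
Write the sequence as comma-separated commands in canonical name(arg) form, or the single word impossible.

rotate(2, -90), rotate(2, -90), rotate(2, -90)

initial: config: θ0=90°, θ1=270°, θ2=270°
[1] after rotate(2, -90): config: θ0=90°, θ1=270°, θ2=180°
[2] after rotate(2, -90): config: θ0=90°, θ1=270°, θ2=90°
[3] after rotate(2, -90): config: θ0=90°, θ1=270°, θ2=0°
no other 3-command option fits: unique.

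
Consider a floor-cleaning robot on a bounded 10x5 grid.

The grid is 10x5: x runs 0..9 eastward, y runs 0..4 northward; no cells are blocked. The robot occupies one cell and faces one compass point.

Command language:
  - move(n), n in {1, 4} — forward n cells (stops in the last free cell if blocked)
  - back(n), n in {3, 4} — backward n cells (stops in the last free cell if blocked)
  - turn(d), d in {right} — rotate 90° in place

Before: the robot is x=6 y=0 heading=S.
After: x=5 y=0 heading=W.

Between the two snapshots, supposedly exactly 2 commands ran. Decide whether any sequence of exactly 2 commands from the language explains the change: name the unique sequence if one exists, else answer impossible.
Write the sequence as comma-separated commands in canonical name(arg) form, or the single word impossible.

key: running move(1) before turn(right) would end elsewhere — order is forced
from: x=6 y=0 heading=S
step 1 (turn(right)): x=6 y=0 heading=W
step 2 (move(1)): x=5 y=0 heading=W
all 25 alternatives checked — unique.

turn(right), move(1)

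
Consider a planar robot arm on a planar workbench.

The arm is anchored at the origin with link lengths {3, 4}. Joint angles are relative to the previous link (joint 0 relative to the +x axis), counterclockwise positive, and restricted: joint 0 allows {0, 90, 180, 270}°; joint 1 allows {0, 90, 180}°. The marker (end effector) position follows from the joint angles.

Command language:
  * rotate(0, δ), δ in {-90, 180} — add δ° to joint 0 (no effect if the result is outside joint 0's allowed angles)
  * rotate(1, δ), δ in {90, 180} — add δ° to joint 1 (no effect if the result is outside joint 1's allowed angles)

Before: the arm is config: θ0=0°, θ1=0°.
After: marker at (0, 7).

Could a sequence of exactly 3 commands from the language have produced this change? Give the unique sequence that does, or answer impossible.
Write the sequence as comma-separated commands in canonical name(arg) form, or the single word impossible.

begin: config: θ0=0°, θ1=0°
step 1 (rotate(0, -90)): config: θ0=270°, θ1=0°
step 2 (rotate(0, -90)): config: θ0=180°, θ1=0°
step 3 (rotate(0, -90)): config: θ0=90°, θ1=0°
no other 3-command option fits: unique.

rotate(0, -90), rotate(0, -90), rotate(0, -90)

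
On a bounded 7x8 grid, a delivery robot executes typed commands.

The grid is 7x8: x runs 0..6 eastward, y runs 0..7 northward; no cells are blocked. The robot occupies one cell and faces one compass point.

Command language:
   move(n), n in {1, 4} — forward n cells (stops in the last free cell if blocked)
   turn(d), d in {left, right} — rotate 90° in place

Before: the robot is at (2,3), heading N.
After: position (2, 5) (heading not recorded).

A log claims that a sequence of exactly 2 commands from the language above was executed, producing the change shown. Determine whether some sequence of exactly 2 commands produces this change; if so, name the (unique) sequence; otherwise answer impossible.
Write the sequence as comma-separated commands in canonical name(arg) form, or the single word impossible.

move(1), move(1)

t0: at (2,3), heading N
1. move(1) → at (2,4), heading N
2. move(1) → at (2,5), heading N
all 16 alternatives checked — unique.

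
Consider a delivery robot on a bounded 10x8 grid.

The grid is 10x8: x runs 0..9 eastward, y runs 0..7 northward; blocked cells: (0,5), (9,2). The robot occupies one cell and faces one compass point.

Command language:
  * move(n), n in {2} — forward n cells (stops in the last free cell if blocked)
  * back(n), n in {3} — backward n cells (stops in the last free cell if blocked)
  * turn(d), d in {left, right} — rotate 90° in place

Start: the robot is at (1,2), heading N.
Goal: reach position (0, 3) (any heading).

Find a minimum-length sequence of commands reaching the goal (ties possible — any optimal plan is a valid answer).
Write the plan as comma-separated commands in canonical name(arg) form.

move(2), move(2), back(3), turn(right), back(3)

begin: at (1,2), heading N
t=1 move(2) ⇒ at (1,4), heading N
t=2 move(2) ⇒ at (1,6), heading N
t=3 back(3) ⇒ at (1,3), heading N
t=4 turn(right) ⇒ at (1,3), heading E
t=5 back(3) ⇒ at (0,3), heading E
no 4-step plan works, so 5 is optimal.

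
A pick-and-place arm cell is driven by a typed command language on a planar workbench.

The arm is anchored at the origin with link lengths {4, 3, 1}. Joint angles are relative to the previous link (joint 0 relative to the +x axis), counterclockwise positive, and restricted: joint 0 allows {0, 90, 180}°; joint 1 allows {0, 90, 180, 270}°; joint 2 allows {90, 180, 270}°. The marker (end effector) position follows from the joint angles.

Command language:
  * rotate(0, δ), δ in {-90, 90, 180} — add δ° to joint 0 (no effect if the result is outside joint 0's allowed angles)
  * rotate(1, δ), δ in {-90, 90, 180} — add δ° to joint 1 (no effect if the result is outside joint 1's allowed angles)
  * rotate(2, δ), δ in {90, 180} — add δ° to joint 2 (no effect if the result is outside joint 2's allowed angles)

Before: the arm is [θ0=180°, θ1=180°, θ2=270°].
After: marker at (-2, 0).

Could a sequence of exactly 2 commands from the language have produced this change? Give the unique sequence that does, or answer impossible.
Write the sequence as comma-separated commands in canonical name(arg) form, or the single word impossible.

key: order matters: swapping rotate(2, 180) and rotate(2, 90) lands elsewhere
t0: [θ0=180°, θ1=180°, θ2=270°]
t=1 rotate(2, 180) ⇒ [θ0=180°, θ1=180°, θ2=90°]
t=2 rotate(2, 90) ⇒ [θ0=180°, θ1=180°, θ2=180°]
uniquely the one of 64 2-step routes that fits.

rotate(2, 180), rotate(2, 90)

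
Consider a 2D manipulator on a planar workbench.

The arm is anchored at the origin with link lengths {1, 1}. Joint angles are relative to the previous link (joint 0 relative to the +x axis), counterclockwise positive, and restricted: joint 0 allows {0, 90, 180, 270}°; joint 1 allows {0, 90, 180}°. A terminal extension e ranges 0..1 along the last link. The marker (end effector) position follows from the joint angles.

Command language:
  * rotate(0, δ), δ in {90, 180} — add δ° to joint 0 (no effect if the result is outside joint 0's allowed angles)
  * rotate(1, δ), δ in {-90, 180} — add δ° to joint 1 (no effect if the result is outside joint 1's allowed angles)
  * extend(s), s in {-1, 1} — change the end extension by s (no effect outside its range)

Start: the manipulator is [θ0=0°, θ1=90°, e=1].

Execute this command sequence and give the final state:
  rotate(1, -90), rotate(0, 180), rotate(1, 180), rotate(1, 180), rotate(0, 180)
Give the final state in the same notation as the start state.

[θ0=0°, θ1=0°, e=1]

initial: [θ0=0°, θ1=90°, e=1]
t=1 rotate(1, -90) ⇒ [θ0=0°, θ1=0°, e=1]
t=2 rotate(0, 180) ⇒ [θ0=180°, θ1=0°, e=1]
t=3 rotate(1, 180) ⇒ [θ0=180°, θ1=180°, e=1]
t=4 rotate(1, 180) ⇒ [θ0=180°, θ1=0°, e=1]
t=5 rotate(0, 180) ⇒ [θ0=0°, θ1=0°, e=1]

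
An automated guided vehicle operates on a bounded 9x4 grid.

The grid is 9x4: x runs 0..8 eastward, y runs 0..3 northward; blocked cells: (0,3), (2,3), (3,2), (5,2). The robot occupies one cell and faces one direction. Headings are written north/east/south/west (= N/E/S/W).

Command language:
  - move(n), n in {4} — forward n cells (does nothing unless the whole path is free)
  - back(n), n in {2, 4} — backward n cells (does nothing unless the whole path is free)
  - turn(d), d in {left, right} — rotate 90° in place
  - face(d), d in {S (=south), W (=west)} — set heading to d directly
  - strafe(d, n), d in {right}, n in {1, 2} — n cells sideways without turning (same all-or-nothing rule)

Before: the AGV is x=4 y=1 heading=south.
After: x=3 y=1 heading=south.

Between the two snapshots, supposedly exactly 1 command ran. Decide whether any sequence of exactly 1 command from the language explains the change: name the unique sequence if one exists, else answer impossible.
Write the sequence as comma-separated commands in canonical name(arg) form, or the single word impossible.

key: heading stays S — the single command does not turn
from: x=4 y=1 heading=south
step 1 (strafe(right, 1)): x=3 y=1 heading=south
no other 1-command option fits: unique.

strafe(right, 1)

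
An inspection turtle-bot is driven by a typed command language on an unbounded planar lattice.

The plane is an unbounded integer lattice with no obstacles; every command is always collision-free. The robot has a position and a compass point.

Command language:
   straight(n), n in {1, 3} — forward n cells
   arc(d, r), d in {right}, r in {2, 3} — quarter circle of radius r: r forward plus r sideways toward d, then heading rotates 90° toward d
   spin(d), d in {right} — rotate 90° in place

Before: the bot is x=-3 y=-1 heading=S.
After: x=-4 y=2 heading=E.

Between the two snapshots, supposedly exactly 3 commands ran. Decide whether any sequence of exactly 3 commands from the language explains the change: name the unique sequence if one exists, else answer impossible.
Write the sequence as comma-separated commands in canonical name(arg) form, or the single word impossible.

arc(right, 2), arc(right, 2), arc(right, 3)

key: running arc(right, 3) before arc(right, 2) would end elsewhere — order is forced
begin: x=-3 y=-1 heading=S
step 1 (arc(right, 2)): x=-5 y=-3 heading=W
step 2 (arc(right, 2)): x=-7 y=-1 heading=N
step 3 (arc(right, 3)): x=-4 y=2 heading=E
all 125 alternatives checked — unique.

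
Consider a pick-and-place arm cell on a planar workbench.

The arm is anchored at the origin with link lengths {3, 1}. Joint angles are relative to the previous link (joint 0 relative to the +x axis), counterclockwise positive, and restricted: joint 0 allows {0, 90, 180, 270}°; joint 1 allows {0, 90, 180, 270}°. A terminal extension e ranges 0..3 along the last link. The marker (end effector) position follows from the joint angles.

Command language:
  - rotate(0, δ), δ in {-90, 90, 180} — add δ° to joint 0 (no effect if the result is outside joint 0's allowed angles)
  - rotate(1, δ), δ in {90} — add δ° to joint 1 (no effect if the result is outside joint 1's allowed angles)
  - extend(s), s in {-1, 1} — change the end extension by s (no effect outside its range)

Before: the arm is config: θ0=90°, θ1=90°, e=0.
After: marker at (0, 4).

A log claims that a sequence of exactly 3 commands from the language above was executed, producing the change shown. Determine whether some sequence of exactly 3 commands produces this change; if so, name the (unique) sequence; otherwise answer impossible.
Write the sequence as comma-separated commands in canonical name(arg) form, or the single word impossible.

rotate(1, 90), rotate(1, 90), rotate(1, 90)

t0: config: θ0=90°, θ1=90°, e=0
step 1 (rotate(1, 90)): config: θ0=90°, θ1=180°, e=0
step 2 (rotate(1, 90)): config: θ0=90°, θ1=270°, e=0
step 3 (rotate(1, 90)): config: θ0=90°, θ1=0°, e=0
all 216 alternatives checked — unique.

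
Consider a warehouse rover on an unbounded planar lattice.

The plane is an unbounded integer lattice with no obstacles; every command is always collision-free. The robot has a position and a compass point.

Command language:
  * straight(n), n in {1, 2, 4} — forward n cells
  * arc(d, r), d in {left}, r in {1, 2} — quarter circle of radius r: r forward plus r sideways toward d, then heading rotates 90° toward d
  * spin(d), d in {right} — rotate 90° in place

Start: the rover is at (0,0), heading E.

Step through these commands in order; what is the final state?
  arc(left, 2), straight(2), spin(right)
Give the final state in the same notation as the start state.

at (2,4), heading E

from: at (0,0), heading E
1. arc(left, 2) → at (2,2), heading N
2. straight(2) → at (2,4), heading N
3. spin(right) → at (2,4), heading E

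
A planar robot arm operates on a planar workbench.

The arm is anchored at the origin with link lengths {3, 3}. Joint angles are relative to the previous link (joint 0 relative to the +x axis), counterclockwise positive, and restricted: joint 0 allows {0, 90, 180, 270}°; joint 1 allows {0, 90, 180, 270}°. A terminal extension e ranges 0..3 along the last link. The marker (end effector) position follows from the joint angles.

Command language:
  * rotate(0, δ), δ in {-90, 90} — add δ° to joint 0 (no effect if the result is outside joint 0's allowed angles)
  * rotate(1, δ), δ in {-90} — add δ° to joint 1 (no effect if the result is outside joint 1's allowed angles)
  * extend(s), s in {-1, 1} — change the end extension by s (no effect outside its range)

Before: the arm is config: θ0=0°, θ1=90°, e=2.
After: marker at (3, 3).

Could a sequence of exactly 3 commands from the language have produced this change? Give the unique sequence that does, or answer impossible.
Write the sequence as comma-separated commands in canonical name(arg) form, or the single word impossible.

extend(-1), extend(-1), extend(-1)

start: config: θ0=0°, θ1=90°, e=2
step 1 (extend(-1)): config: θ0=0°, θ1=90°, e=1
step 2 (extend(-1)): config: θ0=0°, θ1=90°, e=0
step 3 (extend(-1)): config: θ0=0°, θ1=90°, e=0
all 125 alternatives checked — unique.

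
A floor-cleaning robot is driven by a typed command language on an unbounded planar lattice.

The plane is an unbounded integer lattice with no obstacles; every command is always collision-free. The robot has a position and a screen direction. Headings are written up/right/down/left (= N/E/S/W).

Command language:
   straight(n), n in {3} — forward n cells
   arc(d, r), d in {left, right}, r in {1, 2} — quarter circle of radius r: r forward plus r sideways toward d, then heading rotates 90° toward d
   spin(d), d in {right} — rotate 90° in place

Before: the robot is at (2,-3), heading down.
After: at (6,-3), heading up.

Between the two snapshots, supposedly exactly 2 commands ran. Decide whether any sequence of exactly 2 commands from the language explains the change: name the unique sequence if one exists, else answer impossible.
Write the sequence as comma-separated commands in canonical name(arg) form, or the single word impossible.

key: cell and facing (now N) both changed — the 2 commands mix motion and turning
from: at (2,-3), heading down
[1] after arc(left, 2): at (4,-5), heading right
[2] after arc(left, 2): at (6,-3), heading up
no other 2-command option fits: unique.

arc(left, 2), arc(left, 2)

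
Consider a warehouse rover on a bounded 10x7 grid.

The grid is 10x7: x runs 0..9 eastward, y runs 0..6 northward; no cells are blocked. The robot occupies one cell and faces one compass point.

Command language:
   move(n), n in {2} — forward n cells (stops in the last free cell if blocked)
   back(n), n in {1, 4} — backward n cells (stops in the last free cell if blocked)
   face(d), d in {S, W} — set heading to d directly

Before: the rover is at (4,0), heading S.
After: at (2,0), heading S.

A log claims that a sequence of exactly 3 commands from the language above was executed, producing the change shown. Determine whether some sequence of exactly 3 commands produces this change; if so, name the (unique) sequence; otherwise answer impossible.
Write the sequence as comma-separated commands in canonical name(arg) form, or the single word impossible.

face(W), move(2), face(S)

key: running face(S) before face(W) would end elsewhere — order is forced
from: at (4,0), heading S
step 1 (face(W)): at (4,0), heading W
step 2 (move(2)): at (2,0), heading W
step 3 (face(S)): at (2,0), heading S
no other 3-command option fits: unique.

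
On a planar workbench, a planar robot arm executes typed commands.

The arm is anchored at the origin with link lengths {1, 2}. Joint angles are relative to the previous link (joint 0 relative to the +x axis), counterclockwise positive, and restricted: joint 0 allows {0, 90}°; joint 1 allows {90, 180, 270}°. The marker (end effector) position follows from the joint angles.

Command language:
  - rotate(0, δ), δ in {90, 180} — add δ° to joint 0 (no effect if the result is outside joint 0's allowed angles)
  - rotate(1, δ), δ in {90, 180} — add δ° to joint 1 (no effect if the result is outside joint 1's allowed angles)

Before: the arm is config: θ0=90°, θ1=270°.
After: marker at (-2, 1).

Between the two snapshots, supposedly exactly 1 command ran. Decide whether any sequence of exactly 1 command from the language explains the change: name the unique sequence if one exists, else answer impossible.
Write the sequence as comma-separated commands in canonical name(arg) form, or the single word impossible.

from: config: θ0=90°, θ1=270°
1. rotate(1, 180) → config: θ0=90°, θ1=90°
no rival 1-sequence matches.

rotate(1, 180)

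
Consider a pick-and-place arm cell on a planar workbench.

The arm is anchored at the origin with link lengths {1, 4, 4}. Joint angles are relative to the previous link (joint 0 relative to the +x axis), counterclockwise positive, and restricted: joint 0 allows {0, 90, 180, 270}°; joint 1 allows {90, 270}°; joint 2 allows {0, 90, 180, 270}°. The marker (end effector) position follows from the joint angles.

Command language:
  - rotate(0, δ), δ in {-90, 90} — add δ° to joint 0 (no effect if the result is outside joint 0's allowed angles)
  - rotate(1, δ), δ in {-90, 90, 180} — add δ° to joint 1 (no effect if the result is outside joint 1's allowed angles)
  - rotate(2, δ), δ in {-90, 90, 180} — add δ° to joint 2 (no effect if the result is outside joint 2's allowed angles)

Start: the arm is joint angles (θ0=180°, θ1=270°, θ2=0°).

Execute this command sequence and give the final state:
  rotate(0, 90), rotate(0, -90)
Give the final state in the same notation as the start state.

start: joint angles (θ0=180°, θ1=270°, θ2=0°)
t=1 rotate(0, 90) ⇒ joint angles (θ0=270°, θ1=270°, θ2=0°)
t=2 rotate(0, -90) ⇒ joint angles (θ0=180°, θ1=270°, θ2=0°)

joint angles (θ0=180°, θ1=270°, θ2=0°)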